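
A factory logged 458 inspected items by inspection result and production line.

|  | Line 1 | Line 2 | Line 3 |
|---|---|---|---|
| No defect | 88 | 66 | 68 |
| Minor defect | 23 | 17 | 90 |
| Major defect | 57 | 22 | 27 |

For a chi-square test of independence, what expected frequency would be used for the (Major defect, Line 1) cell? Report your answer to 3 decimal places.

Row total (Major defect) = 106; column total (Line 1) = 168; grand total N = 458.
Expected count = (row total × column total) / N = 106 × 168 / 458 = 38.882.

38.882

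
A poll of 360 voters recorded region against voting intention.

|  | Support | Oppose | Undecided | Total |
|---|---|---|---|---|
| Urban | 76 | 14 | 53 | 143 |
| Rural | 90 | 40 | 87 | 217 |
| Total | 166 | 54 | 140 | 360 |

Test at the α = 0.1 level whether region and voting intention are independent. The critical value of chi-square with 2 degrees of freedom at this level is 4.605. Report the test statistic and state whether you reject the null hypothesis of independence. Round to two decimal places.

Grand total N = 360.
Expected counts (row total × column total / N):
  Urban, Support: 143×166/360 = 65.939
  Urban, Oppose: 143×54/360 = 21.450
  Urban, Undecided: 143×140/360 = 55.611
  Rural, Support: 217×166/360 = 100.061
  Rural, Oppose: 217×54/360 = 32.550
  Rural, Undecided: 217×140/360 = 84.389
Contributions (O − E)²/E:
  (76 − 65.939)²/65.939 = 1.5351
  (14 − 21.450)²/21.450 = 2.5875
  (53 − 55.611)²/55.611 = 0.1226
  (90 − 100.061)²/100.061 = 1.0116
  (40 − 32.550)²/32.550 = 1.7051
  (87 − 84.389)²/84.389 = 0.0808
χ² = 1.5351 + 2.5875 + 0.1226 + 1.0116 + 1.7051 + 0.0808 = 7.04
df = (2−1)(3−1) = 2. Since 7.04 > 4.605, reject the null hypothesis of independence at α = 0.1.

7.04; reject H₀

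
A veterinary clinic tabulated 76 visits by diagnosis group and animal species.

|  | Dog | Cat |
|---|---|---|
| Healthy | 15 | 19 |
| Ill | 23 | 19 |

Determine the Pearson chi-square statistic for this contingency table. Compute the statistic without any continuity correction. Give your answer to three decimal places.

0.852

Row totals: 34, 42. Column totals: 38, 38. Grand total N = 76.
Expected counts (row total × column total / N):
  Healthy, Dog: 34×38/76 = 17.0000
  Healthy, Cat: 34×38/76 = 17.0000
  Ill, Dog: 42×38/76 = 21.0000
  Ill, Cat: 42×38/76 = 21.0000
Contributions (O − E)²/E:
  (15 − 17.0000)²/17.0000 = 0.2353
  (19 − 17.0000)²/17.0000 = 0.2353
  (23 − 21.0000)²/21.0000 = 0.1905
  (19 − 21.0000)²/21.0000 = 0.1905
χ² = 0.2353 + 0.2353 + 0.1905 + 0.1905 = 0.852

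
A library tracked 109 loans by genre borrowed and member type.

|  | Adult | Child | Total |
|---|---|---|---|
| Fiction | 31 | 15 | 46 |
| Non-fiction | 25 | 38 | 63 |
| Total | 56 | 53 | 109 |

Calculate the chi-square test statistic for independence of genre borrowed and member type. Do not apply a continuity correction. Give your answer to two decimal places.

Grand total N = 109.
Expected counts (row total × column total / N):
  Fiction, Adult: 46×56/109 = 23.633
  Fiction, Child: 46×53/109 = 22.367
  Non-fiction, Adult: 63×56/109 = 32.367
  Non-fiction, Child: 63×53/109 = 30.633
Contributions (O − E)²/E:
  (31 − 23.633)²/23.633 = 2.2965
  (15 − 22.367)²/22.367 = 2.4265
  (25 − 32.367)²/32.367 = 1.6768
  (38 − 30.633)²/30.633 = 1.7717
χ² = 2.2965 + 2.4265 + 1.6768 + 1.7717 = 8.17

8.17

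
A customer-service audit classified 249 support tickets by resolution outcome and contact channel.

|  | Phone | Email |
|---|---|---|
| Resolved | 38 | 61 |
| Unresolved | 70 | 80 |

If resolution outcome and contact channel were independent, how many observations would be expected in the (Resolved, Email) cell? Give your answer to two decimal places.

Row total (Resolved) = 99; column total (Email) = 141; grand total N = 249.
Expected count = (row total × column total) / N = 99 × 141 / 249 = 56.06.

56.06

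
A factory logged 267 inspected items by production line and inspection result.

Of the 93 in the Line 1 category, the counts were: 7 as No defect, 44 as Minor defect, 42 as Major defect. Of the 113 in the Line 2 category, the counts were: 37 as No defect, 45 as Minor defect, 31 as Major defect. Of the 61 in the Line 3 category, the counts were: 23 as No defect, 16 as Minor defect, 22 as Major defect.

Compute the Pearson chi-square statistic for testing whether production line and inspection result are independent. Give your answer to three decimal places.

26.625

Row totals: 93, 113, 61. Column totals: 67, 105, 95. Grand total N = 267.
Expected counts (row total × column total / N):
  Line 1, No defect: 93×67/267 = 23.3371
  Line 1, Minor defect: 93×105/267 = 36.5730
  Line 1, Major defect: 93×95/267 = 33.0899
  Line 2, No defect: 113×67/267 = 28.3558
  Line 2, Minor defect: 113×105/267 = 44.4382
  Line 2, Major defect: 113×95/267 = 40.2060
  Line 3, No defect: 61×67/267 = 15.3071
  Line 3, Minor defect: 61×105/267 = 23.9888
  Line 3, Major defect: 61×95/267 = 21.7041
Contributions (O − E)²/E:
  (7 − 23.3371)²/23.3371 = 11.4368
  (44 − 36.5730)²/36.5730 = 1.5082
  (42 − 33.0899)²/33.0899 = 2.3992
  (37 − 28.3558)²/28.3558 = 2.6352
  (45 − 44.4382)²/44.4382 = 0.0071
  (31 − 40.2060)²/40.2060 = 2.1079
  (23 − 15.3071)²/15.3071 = 3.8662
  (16 − 23.9888)²/23.9888 = 2.6604
  (22 − 21.7041)²/21.7041 = 0.0040
χ² = 11.4368 + 1.5082 + 2.3992 + 2.6352 + 0.0071 + 2.1079 + 3.8662 + 2.6604 + 0.0040 = 26.625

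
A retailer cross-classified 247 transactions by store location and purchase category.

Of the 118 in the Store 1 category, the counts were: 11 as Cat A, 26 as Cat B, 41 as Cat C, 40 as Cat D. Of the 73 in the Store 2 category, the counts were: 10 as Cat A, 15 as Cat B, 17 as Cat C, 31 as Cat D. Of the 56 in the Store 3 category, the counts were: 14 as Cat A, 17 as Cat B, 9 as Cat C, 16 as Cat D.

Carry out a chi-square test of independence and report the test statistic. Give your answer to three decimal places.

15.399

Row totals: 118, 73, 56. Column totals: 35, 58, 67, 87. Grand total N = 247.
Expected counts (row total × column total / N):
  Store 1, Cat A: 118×35/247 = 16.7206
  Store 1, Cat B: 118×58/247 = 27.7085
  Store 1, Cat C: 118×67/247 = 32.0081
  Store 1, Cat D: 118×87/247 = 41.5628
  Store 2, Cat A: 73×35/247 = 10.3441
  Store 2, Cat B: 73×58/247 = 17.1417
  Store 2, Cat C: 73×67/247 = 19.8016
  Store 2, Cat D: 73×87/247 = 25.7126
  Store 3, Cat A: 56×35/247 = 7.9352
  Store 3, Cat B: 56×58/247 = 13.1498
  Store 3, Cat C: 56×67/247 = 15.1903
  Store 3, Cat D: 56×87/247 = 19.7247
Contributions (O − E)²/E:
  (11 − 16.7206)²/16.7206 = 1.9572
  (26 − 27.7085)²/27.7085 = 0.1053
  (41 − 32.0081)²/32.0081 = 2.5261
  (40 − 41.5628)²/41.5628 = 0.0588
  (10 − 10.3441)²/10.3441 = 0.0114
  (15 − 17.1417)²/17.1417 = 0.2676
  (17 − 19.8016)²/19.8016 = 0.3964
  (31 − 25.7126)²/25.7126 = 1.0873
  (14 − 7.9352)²/7.9352 = 4.6353
  (17 − 13.1498)²/13.1498 = 1.1273
  (9 − 15.1903)²/15.1903 = 2.5227
  (16 − 19.7247)²/19.7247 = 0.7034
χ² = 1.9572 + 0.1053 + 2.5261 + 0.0588 + 0.0114 + 0.2676 + 0.3964 + 1.0873 + 4.6353 + 1.1273 + 2.5227 + 0.7034 = 15.399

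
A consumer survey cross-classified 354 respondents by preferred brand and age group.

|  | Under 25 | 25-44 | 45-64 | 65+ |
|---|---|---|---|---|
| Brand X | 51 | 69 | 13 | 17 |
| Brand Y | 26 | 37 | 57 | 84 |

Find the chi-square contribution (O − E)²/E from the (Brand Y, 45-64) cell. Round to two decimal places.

Row total (Brand Y) = 204; column total (45-64) = 70; N = 354.
Expected count E = 204 × 70 / 354 = 40.3390.
Contribution = (O − E)²/E = (57 − 40.3390)² / 40.3390 = 6.88.

6.88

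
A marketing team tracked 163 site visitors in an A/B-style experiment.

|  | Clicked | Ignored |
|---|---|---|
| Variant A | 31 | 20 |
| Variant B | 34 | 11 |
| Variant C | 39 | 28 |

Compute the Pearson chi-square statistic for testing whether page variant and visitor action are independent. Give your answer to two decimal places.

3.80

Row totals: 51, 45, 67. Column totals: 104, 59. Grand total N = 163.
Expected counts (row total × column total / N):
  Variant A, Clicked: 51×104/163 = 32.540
  Variant A, Ignored: 51×59/163 = 18.460
  Variant B, Clicked: 45×104/163 = 28.712
  Variant B, Ignored: 45×59/163 = 16.288
  Variant C, Clicked: 67×104/163 = 42.748
  Variant C, Ignored: 67×59/163 = 24.252
Contributions (O − E)²/E:
  (31 − 32.540)²/32.540 = 0.0729
  (20 − 18.460)²/18.460 = 0.1285
  (34 − 28.712)²/28.712 = 0.9739
  (11 − 16.288)²/16.288 = 1.7168
  (39 − 42.748)²/42.748 = 0.3286
  (28 − 24.252)²/24.252 = 0.5792
χ² = 0.0729 + 0.1285 + 0.9739 + 1.7168 + 0.3286 + 0.5792 = 3.80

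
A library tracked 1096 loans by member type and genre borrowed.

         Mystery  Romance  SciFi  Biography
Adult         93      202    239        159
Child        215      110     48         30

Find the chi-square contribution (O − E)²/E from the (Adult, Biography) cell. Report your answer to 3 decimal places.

13.053

Row total (Adult) = 693; column total (Biography) = 189; N = 1096.
Expected count E = 693 × 189 / 1096 = 119.5046.
Contribution = (O − E)²/E = (159 − 119.5046)² / 119.5046 = 13.053.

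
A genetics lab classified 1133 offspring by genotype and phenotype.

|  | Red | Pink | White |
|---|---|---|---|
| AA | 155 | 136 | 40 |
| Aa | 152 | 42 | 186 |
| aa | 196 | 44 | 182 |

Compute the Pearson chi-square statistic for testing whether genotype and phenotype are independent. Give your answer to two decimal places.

189.00

Row totals: 331, 380, 422. Column totals: 503, 222, 408. Grand total N = 1133.
Expected counts (row total × column total / N):
  AA, Red: 331×503/1133 = 146.949
  AA, Pink: 331×222/1133 = 64.856
  AA, White: 331×408/1133 = 119.195
  Aa, Red: 380×503/1133 = 168.703
  Aa, Pink: 380×222/1133 = 74.457
  Aa, White: 380×408/1133 = 136.840
  aa, Red: 422×503/1133 = 187.349
  aa, Pink: 422×222/1133 = 82.687
  aa, White: 422×408/1133 = 151.965
Contributions (O − E)²/E:
  (155 − 146.949)²/146.949 = 0.4411
  (136 − 64.856)²/64.856 = 78.0416
  (40 − 119.195)²/119.195 = 52.6184
  (152 − 168.703)²/168.703 = 1.6537
  (42 − 74.457)²/74.457 = 14.1485
  (186 − 136.840)²/136.840 = 17.6608
  (196 − 187.349)²/187.349 = 0.3995
  (44 − 82.687)²/82.687 = 18.1006
  (182 − 151.965)²/151.965 = 5.9362
χ² = 0.4411 + 78.0416 + 52.6184 + 1.6537 + 14.1485 + 17.6608 + 0.3995 + 18.1006 + 5.9362 = 189.00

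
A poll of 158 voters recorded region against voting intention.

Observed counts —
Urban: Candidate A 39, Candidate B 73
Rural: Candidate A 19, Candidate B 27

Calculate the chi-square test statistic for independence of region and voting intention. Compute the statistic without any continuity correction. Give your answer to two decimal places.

0.59

Row totals: 112, 46. Column totals: 58, 100. Grand total N = 158.
Expected counts (row total × column total / N):
  Urban, Candidate A: 112×58/158 = 41.114
  Urban, Candidate B: 112×100/158 = 70.886
  Rural, Candidate A: 46×58/158 = 16.886
  Rural, Candidate B: 46×100/158 = 29.114
Contributions (O − E)²/E:
  (39 − 41.114)²/41.114 = 0.1087
  (73 − 70.886)²/70.886 = 0.0630
  (19 − 16.886)²/16.886 = 0.2647
  (27 − 29.114)²/29.114 = 0.1535
χ² = 0.1087 + 0.0630 + 0.2647 + 0.1535 = 0.59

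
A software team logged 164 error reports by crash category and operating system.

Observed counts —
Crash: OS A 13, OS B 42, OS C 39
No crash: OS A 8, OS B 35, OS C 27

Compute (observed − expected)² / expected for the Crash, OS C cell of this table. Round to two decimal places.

0.04

Row total (Crash) = 94; column total (OS C) = 66; N = 164.
Expected count E = 94 × 66 / 164 = 37.829.
Contribution = (O − E)²/E = (39 − 37.829)² / 37.829 = 0.04.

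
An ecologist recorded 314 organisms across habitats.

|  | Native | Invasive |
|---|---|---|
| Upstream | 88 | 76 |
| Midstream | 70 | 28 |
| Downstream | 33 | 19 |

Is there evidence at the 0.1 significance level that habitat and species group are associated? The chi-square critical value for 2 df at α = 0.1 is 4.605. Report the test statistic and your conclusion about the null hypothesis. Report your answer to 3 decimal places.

Row totals: 164, 98, 52. Column totals: 191, 123. Grand total N = 314.
Expected counts (row total × column total / N):
  Upstream, Native: 164×191/314 = 99.7580
  Upstream, Invasive: 164×123/314 = 64.2420
  Midstream, Native: 98×191/314 = 59.6115
  Midstream, Invasive: 98×123/314 = 38.3885
  Downstream, Native: 52×191/314 = 31.6306
  Downstream, Invasive: 52×123/314 = 20.3694
Contributions (O − E)²/E:
  (88 − 99.7580)²/99.7580 = 1.3859
  (76 − 64.2420)²/64.2420 = 2.1520
  (70 − 59.6115)²/59.6115 = 1.8104
  (28 − 38.3885)²/38.3885 = 2.8113
  (33 − 31.6306)²/31.6306 = 0.0593
  (19 − 20.3694)²/20.3694 = 0.0921
χ² = 1.3859 + 2.1520 + 1.8104 + 2.8113 + 0.0593 + 0.0921 = 8.311
df = (3−1)(2−1) = 2. Since 8.311 > 4.605, reject the null hypothesis of independence at α = 0.1.

8.311; reject H₀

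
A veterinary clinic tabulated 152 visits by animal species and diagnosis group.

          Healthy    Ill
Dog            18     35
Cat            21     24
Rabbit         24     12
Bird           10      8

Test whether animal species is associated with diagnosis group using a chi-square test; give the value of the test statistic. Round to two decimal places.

Row totals: 53, 45, 36, 18. Column totals: 73, 79. Grand total N = 152.
Expected counts (row total × column total / N):
  Dog, Healthy: 53×73/152 = 25.454
  Dog, Ill: 53×79/152 = 27.546
  Cat, Healthy: 45×73/152 = 21.612
  Cat, Ill: 45×79/152 = 23.388
  Rabbit, Healthy: 36×73/152 = 17.289
  Rabbit, Ill: 36×79/152 = 18.711
  Bird, Healthy: 18×73/152 = 8.645
  Bird, Ill: 18×79/152 = 9.355
Contributions (O − E)²/E:
  (18 − 25.454)²/25.454 = 2.1828
  (35 − 27.546)²/27.546 = 2.0171
  (21 − 21.612)²/21.612 = 0.0173
  (24 − 23.388)²/23.388 = 0.0160
  (24 − 17.289)²/17.289 = 2.6050
  (12 − 18.711)²/18.711 = 2.4070
  (10 − 8.645)²/8.645 = 0.2124
  (8 − 9.355)²/9.355 = 0.1963
χ² = 2.1828 + 2.0171 + 0.0173 + 0.0160 + 2.6050 + 2.4070 + 0.2124 + 0.1963 = 9.65

9.65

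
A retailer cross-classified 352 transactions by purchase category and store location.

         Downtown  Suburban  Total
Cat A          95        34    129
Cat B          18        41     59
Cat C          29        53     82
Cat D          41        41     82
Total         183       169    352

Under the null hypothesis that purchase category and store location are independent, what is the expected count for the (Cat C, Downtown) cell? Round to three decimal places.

42.631

Row total (Cat C) = 82; column total (Downtown) = 183; grand total N = 352.
Expected count = (row total × column total) / N = 82 × 183 / 352 = 42.631.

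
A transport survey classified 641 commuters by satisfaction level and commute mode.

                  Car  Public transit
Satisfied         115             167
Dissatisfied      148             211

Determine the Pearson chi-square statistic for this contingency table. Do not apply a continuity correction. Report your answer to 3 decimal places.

0.013

Row totals: 282, 359. Column totals: 263, 378. Grand total N = 641.
Expected counts (row total × column total / N):
  Satisfied, Car: 282×263/641 = 115.7036
  Satisfied, Public transit: 282×378/641 = 166.2964
  Dissatisfied, Car: 359×263/641 = 147.2964
  Dissatisfied, Public transit: 359×378/641 = 211.7036
Contributions (O − E)²/E:
  (115 − 115.7036)²/115.7036 = 0.0043
  (167 − 166.2964)²/166.2964 = 0.0030
  (148 − 147.2964)²/147.2964 = 0.0034
  (211 − 211.7036)²/211.7036 = 0.0023
χ² = 0.0043 + 0.0030 + 0.0034 + 0.0023 = 0.013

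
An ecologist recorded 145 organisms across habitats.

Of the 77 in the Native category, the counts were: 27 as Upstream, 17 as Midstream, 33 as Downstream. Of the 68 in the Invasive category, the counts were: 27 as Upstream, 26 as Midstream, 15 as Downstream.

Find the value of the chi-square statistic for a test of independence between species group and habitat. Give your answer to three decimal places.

Row totals: 77, 68. Column totals: 54, 43, 48. Grand total N = 145.
Expected counts (row total × column total / N):
  Native, Upstream: 77×54/145 = 28.6759
  Native, Midstream: 77×43/145 = 22.8345
  Native, Downstream: 77×48/145 = 25.4897
  Invasive, Upstream: 68×54/145 = 25.3241
  Invasive, Midstream: 68×43/145 = 20.1655
  Invasive, Downstream: 68×48/145 = 22.5103
Contributions (O − E)²/E:
  (27 − 28.6759)²/28.6759 = 0.0979
  (17 − 22.8345)²/22.8345 = 1.4908
  (33 − 25.4897)²/25.4897 = 2.2128
  (27 − 25.3241)²/25.3241 = 0.1109
  (26 − 20.1655)²/20.1655 = 1.6881
  (15 − 22.5103)²/22.5103 = 2.5057
χ² = 0.0979 + 1.4908 + 2.2128 + 0.1109 + 1.6881 + 2.5057 = 8.106

8.106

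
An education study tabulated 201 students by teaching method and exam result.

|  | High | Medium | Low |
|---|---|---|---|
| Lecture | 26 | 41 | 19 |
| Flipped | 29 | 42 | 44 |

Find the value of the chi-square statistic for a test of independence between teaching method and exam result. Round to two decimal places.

6.04

Row totals: 86, 115. Column totals: 55, 83, 63. Grand total N = 201.
Expected counts (row total × column total / N):
  Lecture, High: 86×55/201 = 23.532
  Lecture, Medium: 86×83/201 = 35.512
  Lecture, Low: 86×63/201 = 26.955
  Flipped, High: 115×55/201 = 31.468
  Flipped, Medium: 115×83/201 = 47.488
  Flipped, Low: 115×63/201 = 36.045
Contributions (O − E)²/E:
  (26 − 23.532)²/23.532 = 0.2588
  (41 − 35.512)²/35.512 = 0.8481
  (19 − 26.955)²/26.955 = 2.3477
  (29 − 31.468)²/31.468 = 0.1936
  (42 − 47.488)²/47.488 = 0.6342
  (44 − 36.045)²/36.045 = 1.7556
χ² = 0.2588 + 0.8481 + 2.3477 + 0.1936 + 0.6342 + 1.7556 = 6.04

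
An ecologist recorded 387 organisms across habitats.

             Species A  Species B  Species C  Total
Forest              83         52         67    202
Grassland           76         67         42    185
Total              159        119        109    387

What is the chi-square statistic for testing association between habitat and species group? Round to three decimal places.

Grand total N = 387.
Expected counts (row total × column total / N):
  Forest, Species A: 202×159/387 = 82.9922
  Forest, Species B: 202×119/387 = 62.1137
  Forest, Species C: 202×109/387 = 56.8941
  Grassland, Species A: 185×159/387 = 76.0078
  Grassland, Species B: 185×119/387 = 56.8863
  Grassland, Species C: 185×109/387 = 52.1059
Contributions (O − E)²/E:
  (83 − 82.9922)²/82.9922 = 0.0000
  (52 − 62.1137)²/62.1137 = 1.6468
  (67 − 56.8941)²/56.8941 = 1.7951
  (76 − 76.0078)²/76.0078 = 0.0000
  (67 − 56.8863)²/56.8863 = 1.7981
  (42 − 52.1059)²/52.1059 = 1.9600
χ² = 0.0000 + 1.6468 + 1.7951 + 0.0000 + 1.7981 + 1.9600 = 7.200

7.200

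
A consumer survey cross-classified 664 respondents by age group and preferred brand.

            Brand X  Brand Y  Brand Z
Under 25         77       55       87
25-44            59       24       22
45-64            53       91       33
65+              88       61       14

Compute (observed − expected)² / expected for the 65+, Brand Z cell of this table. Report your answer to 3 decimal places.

Row total (65+) = 163; column total (Brand Z) = 156; N = 664.
Expected count E = 163 × 156 / 664 = 38.2952.
Contribution = (O − E)²/E = (14 − 38.2952)² / 38.2952 = 15.413.

15.413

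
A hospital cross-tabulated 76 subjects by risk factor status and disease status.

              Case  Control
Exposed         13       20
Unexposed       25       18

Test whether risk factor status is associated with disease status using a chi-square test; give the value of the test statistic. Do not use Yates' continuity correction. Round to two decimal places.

Row totals: 33, 43. Column totals: 38, 38. Grand total N = 76.
Expected counts (row total × column total / N):
  Exposed, Case: 33×38/76 = 16.500
  Exposed, Control: 33×38/76 = 16.500
  Unexposed, Case: 43×38/76 = 21.500
  Unexposed, Control: 43×38/76 = 21.500
Contributions (O − E)²/E:
  (13 − 16.500)²/16.500 = 0.7424
  (20 − 16.500)²/16.500 = 0.7424
  (25 − 21.500)²/21.500 = 0.5698
  (18 − 21.500)²/21.500 = 0.5698
χ² = 0.7424 + 0.7424 + 0.5698 + 0.5698 = 2.62

2.62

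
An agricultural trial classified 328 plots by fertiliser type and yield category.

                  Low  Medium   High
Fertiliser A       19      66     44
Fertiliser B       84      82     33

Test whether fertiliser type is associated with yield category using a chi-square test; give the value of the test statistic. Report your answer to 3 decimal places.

30.784

Row totals: 129, 199. Column totals: 103, 148, 77. Grand total N = 328.
Expected counts (row total × column total / N):
  Fertiliser A, Low: 129×103/328 = 40.5091
  Fertiliser A, Medium: 129×148/328 = 58.2073
  Fertiliser A, High: 129×77/328 = 30.2835
  Fertiliser B, Low: 199×103/328 = 62.4909
  Fertiliser B, Medium: 199×148/328 = 89.7927
  Fertiliser B, High: 199×77/328 = 46.7165
Contributions (O − E)²/E:
  (19 − 40.5091)²/40.5091 = 11.4207
  (66 − 58.2073)²/58.2073 = 1.0433
  (44 − 30.2835)²/30.2835 = 6.2127
  (84 − 62.4909)²/62.4909 = 7.4033
  (82 − 89.7927)²/89.7927 = 0.6763
  (33 − 46.7165)²/46.7165 = 4.0273
χ² = 11.4207 + 1.0433 + 6.2127 + 7.4033 + 0.6763 + 4.0273 = 30.784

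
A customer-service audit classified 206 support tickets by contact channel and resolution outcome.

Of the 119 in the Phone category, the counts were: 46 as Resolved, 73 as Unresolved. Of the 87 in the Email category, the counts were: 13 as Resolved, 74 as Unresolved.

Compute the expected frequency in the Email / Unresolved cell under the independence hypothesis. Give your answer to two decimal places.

62.08

Row total (Email) = 87; column total (Unresolved) = 147; grand total N = 206.
Expected count = (row total × column total) / N = 87 × 147 / 206 = 62.08.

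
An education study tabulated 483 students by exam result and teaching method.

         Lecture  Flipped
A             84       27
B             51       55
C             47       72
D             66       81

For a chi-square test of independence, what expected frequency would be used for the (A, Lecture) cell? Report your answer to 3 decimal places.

56.994

Row total (A) = 111; column total (Lecture) = 248; grand total N = 483.
Expected count = (row total × column total) / N = 111 × 248 / 483 = 56.994.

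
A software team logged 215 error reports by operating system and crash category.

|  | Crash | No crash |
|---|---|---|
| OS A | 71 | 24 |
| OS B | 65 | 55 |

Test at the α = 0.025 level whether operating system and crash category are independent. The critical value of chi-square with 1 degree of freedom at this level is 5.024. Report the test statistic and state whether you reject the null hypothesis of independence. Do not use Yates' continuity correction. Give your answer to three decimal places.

Row totals: 95, 120. Column totals: 136, 79. Grand total N = 215.
Expected counts (row total × column total / N):
  OS A, Crash: 95×136/215 = 60.0930
  OS A, No crash: 95×79/215 = 34.9070
  OS B, Crash: 120×136/215 = 75.9070
  OS B, No crash: 120×79/215 = 44.0930
Contributions (O − E)²/E:
  (71 − 60.0930)²/60.0930 = 1.9796
  (24 − 34.9070)²/34.9070 = 3.4080
  (65 − 75.9070)²/75.9070 = 1.5672
  (55 − 44.0930)²/44.0930 = 2.6980
χ² = 1.9796 + 3.4080 + 1.5672 + 2.6980 = 9.653
df = (2−1)(2−1) = 1. Since 9.653 > 5.024, reject the null hypothesis of independence at α = 0.025.

9.653; reject H₀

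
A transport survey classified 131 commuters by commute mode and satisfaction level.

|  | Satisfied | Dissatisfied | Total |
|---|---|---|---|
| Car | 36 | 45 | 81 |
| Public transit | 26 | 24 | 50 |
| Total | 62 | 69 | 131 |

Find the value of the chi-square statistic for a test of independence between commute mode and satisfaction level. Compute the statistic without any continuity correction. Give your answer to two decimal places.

Grand total N = 131.
Expected counts (row total × column total / N):
  Car, Satisfied: 81×62/131 = 38.336
  Car, Dissatisfied: 81×69/131 = 42.664
  Public transit, Satisfied: 50×62/131 = 23.664
  Public transit, Dissatisfied: 50×69/131 = 26.336
Contributions (O − E)²/E:
  (36 − 38.336)²/38.336 = 0.1423
  (45 − 42.664)²/42.664 = 0.1279
  (26 − 23.664)²/23.664 = 0.2306
  (24 − 26.336)²/26.336 = 0.2072
χ² = 0.1423 + 0.1279 + 0.2306 + 0.2072 = 0.71

0.71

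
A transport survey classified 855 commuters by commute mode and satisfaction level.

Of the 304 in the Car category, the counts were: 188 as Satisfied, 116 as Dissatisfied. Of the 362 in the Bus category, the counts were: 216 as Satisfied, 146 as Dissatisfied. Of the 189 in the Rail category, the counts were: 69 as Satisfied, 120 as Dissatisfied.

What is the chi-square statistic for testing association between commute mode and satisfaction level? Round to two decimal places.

Row totals: 304, 362, 189. Column totals: 473, 382. Grand total N = 855.
Expected counts (row total × column total / N):
  Car, Satisfied: 304×473/855 = 168.178
  Car, Dissatisfied: 304×382/855 = 135.822
  Bus, Satisfied: 362×473/855 = 200.264
  Bus, Dissatisfied: 362×382/855 = 161.736
  Rail, Satisfied: 189×473/855 = 104.558
  Rail, Dissatisfied: 189×382/855 = 84.442
Contributions (O − E)²/E:
  (188 − 168.178)²/168.178 = 2.3363
  (116 − 135.822)²/135.822 = 2.8928
  (216 − 200.264)²/200.264 = 1.2365
  (146 − 161.736)²/161.736 = 1.5310
  (69 − 104.558)²/104.558 = 12.0925
  (120 − 84.442)²/84.442 = 14.9733
χ² = 2.3363 + 2.8928 + 1.2365 + 1.5310 + 12.0925 + 14.9733 = 35.06

35.06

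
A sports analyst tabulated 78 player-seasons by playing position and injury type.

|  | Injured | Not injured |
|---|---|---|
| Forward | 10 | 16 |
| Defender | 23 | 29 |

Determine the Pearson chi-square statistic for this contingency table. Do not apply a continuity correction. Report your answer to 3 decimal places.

Row totals: 26, 52. Column totals: 33, 45. Grand total N = 78.
Expected counts (row total × column total / N):
  Forward, Injured: 26×33/78 = 11.0000
  Forward, Not injured: 26×45/78 = 15.0000
  Defender, Injured: 52×33/78 = 22.0000
  Defender, Not injured: 52×45/78 = 30.0000
Contributions (O − E)²/E:
  (10 − 11.0000)²/11.0000 = 0.0909
  (16 − 15.0000)²/15.0000 = 0.0667
  (23 − 22.0000)²/22.0000 = 0.0455
  (29 − 30.0000)²/30.0000 = 0.0333
χ² = 0.0909 + 0.0667 + 0.0455 + 0.0333 = 0.236

0.236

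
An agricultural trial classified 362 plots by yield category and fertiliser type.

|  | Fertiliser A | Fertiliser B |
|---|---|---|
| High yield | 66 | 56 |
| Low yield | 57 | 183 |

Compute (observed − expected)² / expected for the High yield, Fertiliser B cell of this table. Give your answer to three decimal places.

7.481

Row total (High yield) = 122; column total (Fertiliser B) = 239; N = 362.
Expected count E = 122 × 239 / 362 = 80.54696.
Contribution = (O − E)²/E = (56 − 80.54696)² / 80.54696 = 7.481.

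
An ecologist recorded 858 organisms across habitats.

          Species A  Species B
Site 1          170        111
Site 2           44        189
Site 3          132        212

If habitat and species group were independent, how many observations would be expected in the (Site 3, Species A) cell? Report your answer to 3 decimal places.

Row total (Site 3) = 344; column total (Species A) = 346; grand total N = 858.
Expected count = (row total × column total) / N = 344 × 346 / 858 = 138.723.

138.723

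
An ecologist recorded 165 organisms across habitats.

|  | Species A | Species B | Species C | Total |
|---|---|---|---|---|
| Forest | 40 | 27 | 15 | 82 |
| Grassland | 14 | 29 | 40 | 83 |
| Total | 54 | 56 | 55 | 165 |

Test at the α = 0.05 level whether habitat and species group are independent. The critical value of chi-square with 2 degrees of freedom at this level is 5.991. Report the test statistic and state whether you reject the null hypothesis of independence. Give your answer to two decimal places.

23.95; reject H₀

Grand total N = 165.
Expected counts (row total × column total / N):
  Forest, Species A: 82×54/165 = 26.8364
  Forest, Species B: 82×56/165 = 27.8303
  Forest, Species C: 82×55/165 = 27.3333
  Grassland, Species A: 83×54/165 = 27.1636
  Grassland, Species B: 83×56/165 = 28.1697
  Grassland, Species C: 83×55/165 = 27.6667
Contributions (O − E)²/E:
  (40 − 26.8364)²/26.8364 = 6.4569
  (27 − 27.8303)²/27.8303 = 0.0248
  (15 − 27.3333)²/27.3333 = 5.5650
  (14 − 27.1636)²/27.1636 = 6.3791
  (29 − 28.1697)²/28.1697 = 0.0245
  (40 − 27.6667)²/27.6667 = 5.4980
χ² = 6.4569 + 0.0248 + 5.5650 + 6.3791 + 0.0245 + 5.4980 = 23.95
df = (2−1)(3−1) = 2. Since 23.95 > 5.991, reject the null hypothesis of independence at α = 0.05.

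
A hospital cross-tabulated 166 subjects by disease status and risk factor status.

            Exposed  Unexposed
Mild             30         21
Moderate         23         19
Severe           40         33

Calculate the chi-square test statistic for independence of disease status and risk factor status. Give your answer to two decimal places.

Row totals: 51, 42, 73. Column totals: 93, 73. Grand total N = 166.
Expected counts (row total × column total / N):
  Mild, Exposed: 51×93/166 = 28.572
  Mild, Unexposed: 51×73/166 = 22.428
  Moderate, Exposed: 42×93/166 = 23.530
  Moderate, Unexposed: 42×73/166 = 18.470
  Severe, Exposed: 73×93/166 = 40.898
  Severe, Unexposed: 73×73/166 = 32.102
Contributions (O − E)²/E:
  (30 − 28.572)²/28.572 = 0.0714
  (21 − 22.428)²/22.428 = 0.0909
  (23 − 23.530)²/23.530 = 0.0119
  (19 − 18.470)²/18.470 = 0.0152
  (40 − 40.898)²/40.898 = 0.0197
  (33 − 32.102)²/32.102 = 0.0251
χ² = 0.0714 + 0.0909 + 0.0119 + 0.0152 + 0.0197 + 0.0251 = 0.23

0.23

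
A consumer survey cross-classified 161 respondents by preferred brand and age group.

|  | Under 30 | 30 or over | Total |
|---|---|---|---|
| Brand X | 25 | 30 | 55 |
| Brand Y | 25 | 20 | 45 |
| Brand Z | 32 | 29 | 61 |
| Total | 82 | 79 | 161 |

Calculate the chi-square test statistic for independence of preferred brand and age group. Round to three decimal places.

1.102

Grand total N = 161.
Expected counts (row total × column total / N):
  Brand X, Under 30: 55×82/161 = 28.0124
  Brand X, 30 or over: 55×79/161 = 26.9876
  Brand Y, Under 30: 45×82/161 = 22.9193
  Brand Y, 30 or over: 45×79/161 = 22.0807
  Brand Z, Under 30: 61×82/161 = 31.0683
  Brand Z, 30 or over: 61×79/161 = 29.9317
Contributions (O − E)²/E:
  (25 − 28.0124)²/28.0124 = 0.3239
  (30 − 26.9876)²/26.9876 = 0.3362
  (25 − 22.9193)²/22.9193 = 0.1889
  (20 − 22.0807)²/22.0807 = 0.1961
  (32 − 31.0683)²/31.0683 = 0.0279
  (29 − 29.9317)²/29.9317 = 0.0290
χ² = 0.3239 + 0.3362 + 0.1889 + 0.1961 + 0.0279 + 0.0290 = 1.102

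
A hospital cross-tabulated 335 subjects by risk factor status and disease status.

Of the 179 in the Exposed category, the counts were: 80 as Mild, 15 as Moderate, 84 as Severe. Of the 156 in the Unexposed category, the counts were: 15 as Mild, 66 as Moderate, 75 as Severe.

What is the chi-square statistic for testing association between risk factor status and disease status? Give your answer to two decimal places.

Row totals: 179, 156. Column totals: 95, 81, 159. Grand total N = 335.
Expected counts (row total × column total / N):
  Exposed, Mild: 179×95/335 = 50.7612
  Exposed, Moderate: 179×81/335 = 43.2806
  Exposed, Severe: 179×159/335 = 84.9582
  Unexposed, Mild: 156×95/335 = 44.2388
  Unexposed, Moderate: 156×81/335 = 37.7194
  Unexposed, Severe: 156×159/335 = 74.0418
Contributions (O − E)²/E:
  (80 − 50.7612)²/50.7612 = 16.8417
  (15 − 43.2806)²/43.2806 = 18.4792
  (84 − 84.9582)²/84.9582 = 0.0108
  (15 − 44.2388)²/44.2388 = 19.3248
  (66 − 37.7194)²/37.7194 = 21.2037
  (75 − 74.0418)²/74.0418 = 0.0124
χ² = 16.8417 + 18.4792 + 0.0108 + 19.3248 + 21.2037 + 0.0124 = 75.87

75.87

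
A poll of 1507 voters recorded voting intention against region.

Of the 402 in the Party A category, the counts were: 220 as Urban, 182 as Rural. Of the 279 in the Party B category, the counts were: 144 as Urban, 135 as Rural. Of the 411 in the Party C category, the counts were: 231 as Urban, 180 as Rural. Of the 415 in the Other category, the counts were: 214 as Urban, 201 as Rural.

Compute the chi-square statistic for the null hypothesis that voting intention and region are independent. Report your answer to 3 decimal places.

2.456

Row totals: 402, 279, 411, 415. Column totals: 809, 698. Grand total N = 1507.
Expected counts (row total × column total / N):
  Party A, Urban: 402×809/1507 = 215.8049
  Party A, Rural: 402×698/1507 = 186.1951
  Party B, Urban: 279×809/1507 = 149.7750
  Party B, Rural: 279×698/1507 = 129.2250
  Party C, Urban: 411×809/1507 = 220.6364
  Party C, Rural: 411×698/1507 = 190.3636
  Other, Urban: 415×809/1507 = 222.7837
  Other, Rural: 415×698/1507 = 192.2163
Contributions (O − E)²/E:
  (220 − 215.8049)²/215.8049 = 0.0815
  (182 − 186.1951)²/186.1951 = 0.0945
  (144 − 149.7750)²/149.7750 = 0.2227
  (135 − 129.2250)²/129.2250 = 0.2581
  (231 − 220.6364)²/220.6364 = 0.4868
  (180 − 190.3636)²/190.3636 = 0.5642
  (214 − 222.7837)²/222.7837 = 0.3463
  (201 − 192.2163)²/192.2163 = 0.4014
χ² = 0.0815 + 0.0945 + 0.2227 + 0.2581 + 0.4868 + 0.5642 + 0.3463 + 0.4014 = 2.456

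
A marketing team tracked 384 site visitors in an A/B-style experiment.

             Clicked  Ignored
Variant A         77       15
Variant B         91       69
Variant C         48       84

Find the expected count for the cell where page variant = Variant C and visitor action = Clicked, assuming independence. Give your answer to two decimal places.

74.25

Row total (Variant C) = 132; column total (Clicked) = 216; grand total N = 384.
Expected count = (row total × column total) / N = 132 × 216 / 384 = 74.25.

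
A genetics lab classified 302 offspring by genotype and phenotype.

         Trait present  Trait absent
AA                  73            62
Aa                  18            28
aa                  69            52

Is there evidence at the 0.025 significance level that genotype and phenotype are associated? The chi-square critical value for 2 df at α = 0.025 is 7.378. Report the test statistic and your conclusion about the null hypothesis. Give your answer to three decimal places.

Row totals: 135, 46, 121. Column totals: 160, 142. Grand total N = 302.
Expected counts (row total × column total / N):
  AA, Trait present: 135×160/302 = 71.52318
  AA, Trait absent: 135×142/302 = 63.47682
  Aa, Trait present: 46×160/302 = 24.37086
  Aa, Trait absent: 46×142/302 = 21.62914
  aa, Trait present: 121×160/302 = 64.10596
  aa, Trait absent: 121×142/302 = 56.89404
Contributions (O − E)²/E:
  (73 − 71.52318)²/71.52318 = 0.0305
  (62 − 63.47682)²/63.47682 = 0.0344
  (18 − 24.37086)²/24.37086 = 1.6654
  (28 − 21.62914)²/21.62914 = 1.8765
  (69 − 64.10596)²/64.10596 = 0.3736
  (52 − 56.89404)²/56.89404 = 0.4210
χ² = 0.0305 + 0.0344 + 1.6654 + 1.8765 + 0.3736 + 0.4210 = 4.401
df = (3−1)(2−1) = 2. Since 4.401 < 7.378, fail to reject the null hypothesis of independence at α = 0.025.

4.401; fail to reject H₀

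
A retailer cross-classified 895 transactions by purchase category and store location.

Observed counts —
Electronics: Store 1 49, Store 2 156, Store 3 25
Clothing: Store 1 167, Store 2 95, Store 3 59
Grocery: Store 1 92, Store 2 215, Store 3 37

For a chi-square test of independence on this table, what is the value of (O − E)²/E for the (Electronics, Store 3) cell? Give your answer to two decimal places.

1.19

Row total (Electronics) = 230; column total (Store 3) = 121; N = 895.
Expected count E = 230 × 121 / 895 = 31.095.
Contribution = (O − E)²/E = (25 − 31.095)² / 31.095 = 1.19.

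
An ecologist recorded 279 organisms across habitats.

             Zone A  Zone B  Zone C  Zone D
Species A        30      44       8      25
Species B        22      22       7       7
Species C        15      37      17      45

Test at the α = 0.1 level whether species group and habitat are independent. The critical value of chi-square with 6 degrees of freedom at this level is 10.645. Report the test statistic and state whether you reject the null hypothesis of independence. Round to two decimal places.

Row totals: 107, 58, 114. Column totals: 67, 103, 32, 77. Grand total N = 279.
Expected counts (row total × column total / N):
  Species A, Zone A: 107×67/279 = 25.6953
  Species A, Zone B: 107×103/279 = 39.5018
  Species A, Zone C: 107×32/279 = 12.2724
  Species A, Zone D: 107×77/279 = 29.5305
  Species B, Zone A: 58×67/279 = 13.9283
  Species B, Zone B: 58×103/279 = 21.4122
  Species B, Zone C: 58×32/279 = 6.6523
  Species B, Zone D: 58×77/279 = 16.0072
  Species C, Zone A: 114×67/279 = 27.3763
  Species C, Zone B: 114×103/279 = 42.0860
  Species C, Zone C: 114×32/279 = 13.0753
  Species C, Zone D: 114×77/279 = 31.4624
Contributions (O − E)²/E:
  (30 − 25.6953)²/25.6953 = 0.7212
  (44 − 39.5018)²/39.5018 = 0.5122
  (8 − 12.2724)²/12.2724 = 1.4874
  (25 − 29.5305)²/29.5305 = 0.6951
  (22 − 13.9283)²/13.9283 = 4.6777
  (22 − 21.4122)²/21.4122 = 0.0161
  (7 − 6.6523)²/6.6523 = 0.0182
  (7 − 16.0072)²/16.0072 = 5.0683
  (15 − 27.3763)²/27.3763 = 5.5951
  (37 − 42.0860)²/42.0860 = 0.6146
  (17 − 13.0753)²/13.0753 = 1.1780
  (45 − 31.4624)²/31.4624 = 5.8249
χ² = 0.7212 + 0.5122 + 1.4874 + 0.6951 + 4.6777 + 0.0161 + 0.0182 + 5.0683 + 5.5951 + 0.6146 + 1.1780 + 5.8249 = 26.41
df = (3−1)(4−1) = 6. Since 26.41 > 10.645, reject the null hypothesis of independence at α = 0.1.

26.41; reject H₀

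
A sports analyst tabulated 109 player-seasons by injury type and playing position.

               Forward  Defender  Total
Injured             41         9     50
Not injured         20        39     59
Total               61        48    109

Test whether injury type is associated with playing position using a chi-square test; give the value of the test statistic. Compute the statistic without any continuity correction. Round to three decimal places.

Grand total N = 109.
Expected counts (row total × column total / N):
  Injured, Forward: 50×61/109 = 27.9817
  Injured, Defender: 50×48/109 = 22.0183
  Not injured, Forward: 59×61/109 = 33.0183
  Not injured, Defender: 59×48/109 = 25.9817
Contributions (O − E)²/E:
  (41 − 27.9817)²/27.9817 = 6.0567
  (9 − 22.0183)²/22.0183 = 7.6971
  (20 − 33.0183)²/33.0183 = 5.1328
  (39 − 25.9817)²/25.9817 = 6.5229
χ² = 6.0567 + 7.6971 + 5.1328 + 6.5229 = 25.410

25.410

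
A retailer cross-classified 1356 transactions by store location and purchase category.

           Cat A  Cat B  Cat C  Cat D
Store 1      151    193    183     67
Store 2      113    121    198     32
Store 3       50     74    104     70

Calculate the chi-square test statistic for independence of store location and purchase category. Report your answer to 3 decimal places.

Row totals: 594, 464, 298. Column totals: 314, 388, 485, 169. Grand total N = 1356.
Expected counts (row total × column total / N):
  Store 1, Cat A: 594×314/1356 = 137.5487
  Store 1, Cat B: 594×388/1356 = 169.9646
  Store 1, Cat C: 594×485/1356 = 212.4558
  Store 1, Cat D: 594×169/1356 = 74.0310
  Store 2, Cat A: 464×314/1356 = 107.4454
  Store 2, Cat B: 464×388/1356 = 132.7670
  Store 2, Cat C: 464×485/1356 = 165.9587
  Store 2, Cat D: 464×169/1356 = 57.8289
  Store 3, Cat A: 298×314/1356 = 69.0059
  Store 3, Cat B: 298×388/1356 = 85.2684
  Store 3, Cat C: 298×485/1356 = 106.5855
  Store 3, Cat D: 298×169/1356 = 37.1401
Contributions (O − E)²/E:
  (151 − 137.5487)²/137.5487 = 1.3154
  (193 − 169.9646)²/169.9646 = 3.1220
  (183 − 212.4558)²/212.4558 = 4.0839
  (67 − 74.0310)²/74.0310 = 0.6678
  (113 − 107.4454)²/107.4454 = 0.2872
  (121 − 132.7670)²/132.7670 = 1.0429
  (198 − 165.9587)²/165.9587 = 6.1861
  (32 − 57.8289)²/57.8289 = 11.5363
  (50 − 69.0059)²/69.0059 = 5.2347
  (74 − 85.2684)²/85.2684 = 1.4891
  (104 − 106.5855)²/106.5855 = 0.0627
  (70 − 37.1401)²/37.1401 = 29.0730
χ² = 1.3154 + 3.1220 + 4.0839 + 0.6678 + 0.2872 + 1.0429 + 6.1861 + 11.5363 + 5.2347 + 1.4891 + 0.0627 + 29.0730 = 64.101

64.101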